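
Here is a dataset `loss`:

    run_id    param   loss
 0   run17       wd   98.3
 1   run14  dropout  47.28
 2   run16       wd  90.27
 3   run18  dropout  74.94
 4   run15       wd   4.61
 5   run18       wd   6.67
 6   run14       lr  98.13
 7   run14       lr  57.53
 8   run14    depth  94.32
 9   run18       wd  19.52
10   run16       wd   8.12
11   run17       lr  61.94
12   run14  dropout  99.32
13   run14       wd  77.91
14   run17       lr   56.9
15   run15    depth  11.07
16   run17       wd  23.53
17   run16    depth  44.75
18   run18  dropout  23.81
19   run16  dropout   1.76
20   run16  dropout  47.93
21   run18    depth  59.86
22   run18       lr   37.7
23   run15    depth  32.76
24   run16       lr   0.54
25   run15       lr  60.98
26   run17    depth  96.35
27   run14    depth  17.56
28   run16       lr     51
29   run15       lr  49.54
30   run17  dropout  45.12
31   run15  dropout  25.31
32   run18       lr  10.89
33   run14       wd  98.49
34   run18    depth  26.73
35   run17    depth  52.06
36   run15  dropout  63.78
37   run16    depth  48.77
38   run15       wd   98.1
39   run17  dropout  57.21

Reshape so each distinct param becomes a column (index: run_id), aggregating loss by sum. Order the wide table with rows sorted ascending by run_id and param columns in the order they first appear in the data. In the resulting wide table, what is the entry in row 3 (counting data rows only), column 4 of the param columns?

With rows sorted ascending by run_id, row 3 is run_id=run16. param columns in first-appearance order: wd, dropout, lr, depth; column 4 is depth.
Long rows with run_id=run16, param=depth: 44.75 + 48.77 = 93.52.

93.52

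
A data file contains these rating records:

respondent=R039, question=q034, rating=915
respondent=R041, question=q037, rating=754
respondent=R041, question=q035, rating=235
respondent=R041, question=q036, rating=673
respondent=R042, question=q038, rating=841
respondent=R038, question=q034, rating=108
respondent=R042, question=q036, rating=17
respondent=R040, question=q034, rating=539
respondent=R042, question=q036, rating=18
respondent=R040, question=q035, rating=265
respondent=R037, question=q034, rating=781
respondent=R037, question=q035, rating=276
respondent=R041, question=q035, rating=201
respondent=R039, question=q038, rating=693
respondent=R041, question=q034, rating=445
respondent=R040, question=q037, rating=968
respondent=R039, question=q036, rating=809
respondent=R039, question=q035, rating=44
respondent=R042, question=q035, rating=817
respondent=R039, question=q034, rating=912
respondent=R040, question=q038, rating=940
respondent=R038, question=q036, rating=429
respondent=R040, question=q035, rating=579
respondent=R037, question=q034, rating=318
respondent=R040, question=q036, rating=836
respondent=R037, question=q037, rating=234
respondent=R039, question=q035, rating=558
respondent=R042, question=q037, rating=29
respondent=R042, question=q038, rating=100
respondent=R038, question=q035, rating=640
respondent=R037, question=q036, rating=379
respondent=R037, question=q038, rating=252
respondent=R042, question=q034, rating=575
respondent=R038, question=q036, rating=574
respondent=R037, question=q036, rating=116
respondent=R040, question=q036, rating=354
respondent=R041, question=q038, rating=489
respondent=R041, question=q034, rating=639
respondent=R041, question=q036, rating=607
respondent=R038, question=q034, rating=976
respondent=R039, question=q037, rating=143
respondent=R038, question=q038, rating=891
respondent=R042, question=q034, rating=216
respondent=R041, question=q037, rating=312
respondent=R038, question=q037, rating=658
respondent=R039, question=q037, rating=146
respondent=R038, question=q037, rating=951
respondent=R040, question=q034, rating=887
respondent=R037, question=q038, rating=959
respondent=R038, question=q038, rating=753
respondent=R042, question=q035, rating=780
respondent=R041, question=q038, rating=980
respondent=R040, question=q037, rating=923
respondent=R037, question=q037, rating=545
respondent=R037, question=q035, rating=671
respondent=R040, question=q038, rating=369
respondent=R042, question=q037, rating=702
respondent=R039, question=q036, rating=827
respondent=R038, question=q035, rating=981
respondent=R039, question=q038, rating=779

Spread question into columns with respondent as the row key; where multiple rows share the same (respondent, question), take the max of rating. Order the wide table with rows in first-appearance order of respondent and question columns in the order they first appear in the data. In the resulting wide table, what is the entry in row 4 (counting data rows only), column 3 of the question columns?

With rows in first-appearance order of respondent, row 4 is respondent=R038. question columns in first-appearance order: q034, q037, q035, q036, q038; column 3 is q035.
Long rows with respondent=R038, question=q035: max(640, 981) = 981.

981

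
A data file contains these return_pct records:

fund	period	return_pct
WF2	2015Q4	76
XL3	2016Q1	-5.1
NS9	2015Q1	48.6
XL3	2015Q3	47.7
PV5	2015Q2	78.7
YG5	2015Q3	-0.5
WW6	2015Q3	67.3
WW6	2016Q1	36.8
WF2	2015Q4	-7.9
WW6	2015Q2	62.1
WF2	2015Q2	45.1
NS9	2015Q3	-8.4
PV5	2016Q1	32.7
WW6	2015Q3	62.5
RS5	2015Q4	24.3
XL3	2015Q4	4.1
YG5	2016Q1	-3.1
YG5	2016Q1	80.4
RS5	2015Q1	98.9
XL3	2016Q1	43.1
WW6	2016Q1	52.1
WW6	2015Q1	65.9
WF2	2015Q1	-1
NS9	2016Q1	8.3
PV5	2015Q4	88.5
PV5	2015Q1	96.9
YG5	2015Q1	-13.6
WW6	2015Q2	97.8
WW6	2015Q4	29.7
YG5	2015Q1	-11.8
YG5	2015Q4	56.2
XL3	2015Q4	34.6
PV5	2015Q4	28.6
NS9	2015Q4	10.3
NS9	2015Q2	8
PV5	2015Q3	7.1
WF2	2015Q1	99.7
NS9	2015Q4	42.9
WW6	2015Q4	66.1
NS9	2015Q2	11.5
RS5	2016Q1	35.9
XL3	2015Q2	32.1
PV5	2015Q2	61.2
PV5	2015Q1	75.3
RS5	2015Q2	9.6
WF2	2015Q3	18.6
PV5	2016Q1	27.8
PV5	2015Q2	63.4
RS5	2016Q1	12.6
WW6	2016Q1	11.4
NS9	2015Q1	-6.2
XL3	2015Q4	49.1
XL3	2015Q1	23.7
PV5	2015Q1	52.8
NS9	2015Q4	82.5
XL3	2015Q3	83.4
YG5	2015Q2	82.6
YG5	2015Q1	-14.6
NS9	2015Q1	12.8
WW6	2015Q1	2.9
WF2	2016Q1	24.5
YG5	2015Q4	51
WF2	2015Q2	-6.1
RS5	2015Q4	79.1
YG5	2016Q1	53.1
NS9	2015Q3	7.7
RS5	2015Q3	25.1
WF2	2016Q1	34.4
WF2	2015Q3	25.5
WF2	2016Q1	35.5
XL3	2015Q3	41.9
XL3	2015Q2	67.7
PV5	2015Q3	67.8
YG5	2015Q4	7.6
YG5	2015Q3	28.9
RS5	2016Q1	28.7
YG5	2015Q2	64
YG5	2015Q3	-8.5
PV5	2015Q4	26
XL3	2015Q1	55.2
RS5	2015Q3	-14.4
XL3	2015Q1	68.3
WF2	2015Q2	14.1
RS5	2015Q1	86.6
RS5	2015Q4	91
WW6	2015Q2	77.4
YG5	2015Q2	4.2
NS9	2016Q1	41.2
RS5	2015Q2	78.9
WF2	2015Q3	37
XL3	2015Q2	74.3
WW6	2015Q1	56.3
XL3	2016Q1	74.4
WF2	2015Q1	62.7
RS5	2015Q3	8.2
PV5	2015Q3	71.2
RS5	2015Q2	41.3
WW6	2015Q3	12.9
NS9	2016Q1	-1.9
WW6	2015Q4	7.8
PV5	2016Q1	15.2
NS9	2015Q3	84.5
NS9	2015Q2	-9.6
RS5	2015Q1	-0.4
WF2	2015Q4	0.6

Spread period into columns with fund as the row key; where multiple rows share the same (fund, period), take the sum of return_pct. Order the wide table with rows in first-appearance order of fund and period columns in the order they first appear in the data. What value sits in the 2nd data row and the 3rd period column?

147.2

With rows in first-appearance order of fund, row 2 is fund=XL3. period columns in first-appearance order: 2015Q4, 2016Q1, 2015Q1, 2015Q3, 2015Q2; column 3 is 2015Q1.
Long rows with fund=XL3, period=2015Q1: 23.7 + 55.2 + 68.3 = 147.2.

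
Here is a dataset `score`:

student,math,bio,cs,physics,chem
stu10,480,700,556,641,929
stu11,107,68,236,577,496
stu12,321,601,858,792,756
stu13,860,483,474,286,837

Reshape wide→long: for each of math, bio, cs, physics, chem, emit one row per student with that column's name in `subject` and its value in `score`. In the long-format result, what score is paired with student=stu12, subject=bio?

Unpivoting turns each (student, wide-column) pair into one long row.
The wide cell at row stu12, column bio holds 601, so the long row (stu12, bio) has score=601.

601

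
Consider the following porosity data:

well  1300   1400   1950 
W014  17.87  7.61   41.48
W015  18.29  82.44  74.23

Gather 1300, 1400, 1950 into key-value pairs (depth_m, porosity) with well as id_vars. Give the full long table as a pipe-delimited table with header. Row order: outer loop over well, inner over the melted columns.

| well | depth_m | porosity |
| W014 | 1300 | 17.87 |
| W014 | 1400 | 7.61 |
| W014 | 1950 | 41.48 |
| W015 | 1300 | 18.29 |
| W015 | 1400 | 82.44 |
| W015 | 1950 | 74.23 |

Each (well, column) pair becomes one row: 2 × 3 = 6 rows.
For example, (W014, 1300) → porosity=17.87.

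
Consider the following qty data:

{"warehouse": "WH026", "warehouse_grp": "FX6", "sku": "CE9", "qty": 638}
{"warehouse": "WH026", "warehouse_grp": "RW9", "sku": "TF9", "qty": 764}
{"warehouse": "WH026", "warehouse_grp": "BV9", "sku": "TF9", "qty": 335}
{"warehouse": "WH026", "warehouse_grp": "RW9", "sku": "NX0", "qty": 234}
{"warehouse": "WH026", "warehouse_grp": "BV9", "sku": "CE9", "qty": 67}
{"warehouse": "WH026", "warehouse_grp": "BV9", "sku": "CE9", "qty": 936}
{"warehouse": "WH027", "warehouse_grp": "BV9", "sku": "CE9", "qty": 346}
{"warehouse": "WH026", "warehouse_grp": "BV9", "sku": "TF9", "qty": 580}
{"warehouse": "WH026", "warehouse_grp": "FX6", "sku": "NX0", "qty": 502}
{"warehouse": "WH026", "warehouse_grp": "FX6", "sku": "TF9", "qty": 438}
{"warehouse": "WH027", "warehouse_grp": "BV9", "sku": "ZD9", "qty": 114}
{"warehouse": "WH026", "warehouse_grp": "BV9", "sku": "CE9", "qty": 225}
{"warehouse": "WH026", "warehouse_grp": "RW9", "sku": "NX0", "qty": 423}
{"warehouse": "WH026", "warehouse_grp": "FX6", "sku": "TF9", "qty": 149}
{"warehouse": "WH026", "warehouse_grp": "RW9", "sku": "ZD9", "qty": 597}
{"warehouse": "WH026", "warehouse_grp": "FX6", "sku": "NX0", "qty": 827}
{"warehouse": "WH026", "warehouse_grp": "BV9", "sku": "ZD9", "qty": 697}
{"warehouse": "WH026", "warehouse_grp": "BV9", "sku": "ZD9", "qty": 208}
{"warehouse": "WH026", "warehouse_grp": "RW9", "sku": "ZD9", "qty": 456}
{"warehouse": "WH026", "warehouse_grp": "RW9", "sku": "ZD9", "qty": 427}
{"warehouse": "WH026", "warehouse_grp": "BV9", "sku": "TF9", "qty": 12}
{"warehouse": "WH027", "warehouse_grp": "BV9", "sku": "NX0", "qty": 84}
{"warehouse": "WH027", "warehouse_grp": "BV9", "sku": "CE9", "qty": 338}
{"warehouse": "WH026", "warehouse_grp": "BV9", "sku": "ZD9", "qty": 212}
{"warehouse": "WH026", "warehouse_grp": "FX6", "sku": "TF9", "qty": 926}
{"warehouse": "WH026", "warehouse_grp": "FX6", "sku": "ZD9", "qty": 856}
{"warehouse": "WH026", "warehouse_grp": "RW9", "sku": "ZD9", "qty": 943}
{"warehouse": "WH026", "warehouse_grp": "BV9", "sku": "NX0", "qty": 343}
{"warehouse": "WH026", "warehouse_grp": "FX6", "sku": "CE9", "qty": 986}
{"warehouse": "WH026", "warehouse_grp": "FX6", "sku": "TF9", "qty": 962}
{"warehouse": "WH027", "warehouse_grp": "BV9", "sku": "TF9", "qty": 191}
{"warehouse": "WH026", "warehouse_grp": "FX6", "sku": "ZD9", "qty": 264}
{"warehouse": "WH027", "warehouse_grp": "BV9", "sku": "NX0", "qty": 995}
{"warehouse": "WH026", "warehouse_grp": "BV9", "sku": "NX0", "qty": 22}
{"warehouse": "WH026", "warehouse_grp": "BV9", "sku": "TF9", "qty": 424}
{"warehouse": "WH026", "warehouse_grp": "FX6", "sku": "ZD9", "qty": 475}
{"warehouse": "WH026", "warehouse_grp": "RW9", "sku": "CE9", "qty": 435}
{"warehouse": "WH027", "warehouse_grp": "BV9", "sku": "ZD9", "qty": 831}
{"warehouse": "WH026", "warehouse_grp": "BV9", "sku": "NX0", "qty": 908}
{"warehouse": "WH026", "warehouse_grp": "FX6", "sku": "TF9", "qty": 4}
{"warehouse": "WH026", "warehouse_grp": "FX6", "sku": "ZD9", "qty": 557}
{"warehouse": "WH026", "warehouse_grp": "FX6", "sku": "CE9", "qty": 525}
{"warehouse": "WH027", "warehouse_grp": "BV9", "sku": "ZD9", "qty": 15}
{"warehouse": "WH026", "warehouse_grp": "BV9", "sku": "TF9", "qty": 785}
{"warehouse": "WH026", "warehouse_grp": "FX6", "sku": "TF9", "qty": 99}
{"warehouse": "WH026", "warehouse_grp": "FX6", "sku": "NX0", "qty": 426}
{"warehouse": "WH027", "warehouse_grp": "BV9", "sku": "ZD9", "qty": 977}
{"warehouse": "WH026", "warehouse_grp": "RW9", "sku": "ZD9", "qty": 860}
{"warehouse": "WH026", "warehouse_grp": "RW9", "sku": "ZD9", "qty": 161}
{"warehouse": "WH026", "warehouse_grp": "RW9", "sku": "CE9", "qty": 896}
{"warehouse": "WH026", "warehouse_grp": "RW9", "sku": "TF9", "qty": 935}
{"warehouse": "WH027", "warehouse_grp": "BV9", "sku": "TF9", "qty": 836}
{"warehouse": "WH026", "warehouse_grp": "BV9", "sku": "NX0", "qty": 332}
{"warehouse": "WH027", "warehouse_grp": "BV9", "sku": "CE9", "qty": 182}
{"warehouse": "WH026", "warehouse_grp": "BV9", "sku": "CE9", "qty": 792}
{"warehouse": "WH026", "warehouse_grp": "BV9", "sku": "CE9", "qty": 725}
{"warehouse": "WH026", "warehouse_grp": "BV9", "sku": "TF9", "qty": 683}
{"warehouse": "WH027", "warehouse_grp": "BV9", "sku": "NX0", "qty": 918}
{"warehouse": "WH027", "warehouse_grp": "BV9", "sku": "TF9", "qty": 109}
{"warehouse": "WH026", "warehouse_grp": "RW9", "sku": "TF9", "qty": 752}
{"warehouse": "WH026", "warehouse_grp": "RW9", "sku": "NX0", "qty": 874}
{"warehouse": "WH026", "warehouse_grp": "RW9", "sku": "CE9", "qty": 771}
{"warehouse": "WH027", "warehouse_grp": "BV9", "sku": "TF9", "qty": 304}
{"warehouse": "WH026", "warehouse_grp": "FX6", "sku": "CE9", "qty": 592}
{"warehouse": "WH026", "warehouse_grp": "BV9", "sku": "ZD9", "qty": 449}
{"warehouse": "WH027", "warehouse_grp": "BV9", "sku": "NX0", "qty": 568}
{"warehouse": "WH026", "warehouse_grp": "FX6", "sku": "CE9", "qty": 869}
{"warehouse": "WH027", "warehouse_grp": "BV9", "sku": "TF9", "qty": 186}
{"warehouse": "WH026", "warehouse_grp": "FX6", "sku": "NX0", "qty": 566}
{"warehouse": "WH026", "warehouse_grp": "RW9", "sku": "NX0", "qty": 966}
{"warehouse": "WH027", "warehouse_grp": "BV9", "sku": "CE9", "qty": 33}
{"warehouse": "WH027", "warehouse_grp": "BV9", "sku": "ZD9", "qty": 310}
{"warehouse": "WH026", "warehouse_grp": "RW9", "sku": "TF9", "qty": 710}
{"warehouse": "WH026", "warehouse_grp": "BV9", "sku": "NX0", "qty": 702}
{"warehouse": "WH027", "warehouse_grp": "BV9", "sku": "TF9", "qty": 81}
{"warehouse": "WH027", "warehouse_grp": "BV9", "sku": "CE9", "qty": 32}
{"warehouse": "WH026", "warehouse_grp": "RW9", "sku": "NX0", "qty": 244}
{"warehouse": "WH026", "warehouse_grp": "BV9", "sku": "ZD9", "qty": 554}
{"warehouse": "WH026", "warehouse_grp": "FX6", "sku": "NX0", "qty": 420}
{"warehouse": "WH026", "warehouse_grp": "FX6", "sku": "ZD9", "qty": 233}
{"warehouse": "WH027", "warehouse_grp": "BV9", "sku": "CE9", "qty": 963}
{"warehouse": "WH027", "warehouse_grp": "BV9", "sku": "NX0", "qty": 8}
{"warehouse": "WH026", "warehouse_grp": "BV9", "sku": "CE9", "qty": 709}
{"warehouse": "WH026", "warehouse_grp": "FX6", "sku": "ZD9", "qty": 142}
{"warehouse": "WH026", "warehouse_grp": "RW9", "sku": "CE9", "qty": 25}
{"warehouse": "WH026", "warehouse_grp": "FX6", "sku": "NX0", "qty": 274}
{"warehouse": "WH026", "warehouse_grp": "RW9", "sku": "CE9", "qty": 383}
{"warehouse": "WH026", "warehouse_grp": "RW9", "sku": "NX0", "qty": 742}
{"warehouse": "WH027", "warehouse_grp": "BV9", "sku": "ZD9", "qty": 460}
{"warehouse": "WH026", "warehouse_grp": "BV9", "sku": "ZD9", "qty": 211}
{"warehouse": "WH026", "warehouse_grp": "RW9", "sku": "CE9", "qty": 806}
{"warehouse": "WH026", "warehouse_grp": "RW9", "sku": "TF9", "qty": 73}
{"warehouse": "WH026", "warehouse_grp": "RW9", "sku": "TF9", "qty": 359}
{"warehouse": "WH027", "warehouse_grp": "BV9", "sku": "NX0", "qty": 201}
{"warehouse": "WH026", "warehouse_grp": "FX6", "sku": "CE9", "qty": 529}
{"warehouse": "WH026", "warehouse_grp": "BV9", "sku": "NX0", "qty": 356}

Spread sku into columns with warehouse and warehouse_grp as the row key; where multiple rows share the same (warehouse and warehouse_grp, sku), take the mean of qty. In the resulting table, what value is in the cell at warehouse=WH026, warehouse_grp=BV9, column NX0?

Rows with warehouse=WH026, warehouse_grp=BV9 and sku=NX0: qty values are 343, 22, 908, 332, 702, 356.
(343 + 22 + 908 + 332 + 702 + 356) / 6 = 443.83.

443.83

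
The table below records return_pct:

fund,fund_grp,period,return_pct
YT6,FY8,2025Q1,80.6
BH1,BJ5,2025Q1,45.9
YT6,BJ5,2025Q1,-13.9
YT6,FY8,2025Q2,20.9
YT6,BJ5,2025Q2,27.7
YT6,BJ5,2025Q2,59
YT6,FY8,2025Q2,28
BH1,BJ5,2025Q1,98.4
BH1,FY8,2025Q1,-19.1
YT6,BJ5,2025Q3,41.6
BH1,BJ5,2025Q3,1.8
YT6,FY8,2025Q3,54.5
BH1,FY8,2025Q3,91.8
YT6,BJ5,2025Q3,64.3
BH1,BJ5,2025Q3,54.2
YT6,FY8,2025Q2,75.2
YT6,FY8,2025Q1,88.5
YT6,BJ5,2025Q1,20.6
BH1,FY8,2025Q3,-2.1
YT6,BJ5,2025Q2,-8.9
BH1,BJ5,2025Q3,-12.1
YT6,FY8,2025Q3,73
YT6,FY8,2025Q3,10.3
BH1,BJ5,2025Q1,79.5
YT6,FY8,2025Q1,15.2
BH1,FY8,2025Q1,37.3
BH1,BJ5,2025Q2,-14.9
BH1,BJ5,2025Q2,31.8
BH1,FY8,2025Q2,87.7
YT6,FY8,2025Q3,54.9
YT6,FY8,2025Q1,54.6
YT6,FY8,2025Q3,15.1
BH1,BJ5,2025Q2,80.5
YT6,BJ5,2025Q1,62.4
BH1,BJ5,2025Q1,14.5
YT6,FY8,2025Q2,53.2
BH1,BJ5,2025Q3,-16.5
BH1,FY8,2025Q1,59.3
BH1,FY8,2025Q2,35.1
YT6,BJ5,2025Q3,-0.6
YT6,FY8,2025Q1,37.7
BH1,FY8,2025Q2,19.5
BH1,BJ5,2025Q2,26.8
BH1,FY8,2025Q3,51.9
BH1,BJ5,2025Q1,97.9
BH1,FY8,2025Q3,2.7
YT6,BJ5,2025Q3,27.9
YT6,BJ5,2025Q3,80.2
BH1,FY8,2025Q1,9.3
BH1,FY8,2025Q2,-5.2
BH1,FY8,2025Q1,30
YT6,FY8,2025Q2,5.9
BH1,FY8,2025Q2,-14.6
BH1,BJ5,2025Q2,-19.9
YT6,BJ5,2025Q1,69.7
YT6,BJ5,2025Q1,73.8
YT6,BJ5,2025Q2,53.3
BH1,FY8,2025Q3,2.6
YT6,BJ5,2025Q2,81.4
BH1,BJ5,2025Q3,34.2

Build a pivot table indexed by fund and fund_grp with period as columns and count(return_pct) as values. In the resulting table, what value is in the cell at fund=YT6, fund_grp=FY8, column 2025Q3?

5

Rows with fund=YT6, fund_grp=FY8 and period=2025Q3: return_pct values are 54.5, 73, 10.3, 54.9, 15.1.
5 rows match — count = 5.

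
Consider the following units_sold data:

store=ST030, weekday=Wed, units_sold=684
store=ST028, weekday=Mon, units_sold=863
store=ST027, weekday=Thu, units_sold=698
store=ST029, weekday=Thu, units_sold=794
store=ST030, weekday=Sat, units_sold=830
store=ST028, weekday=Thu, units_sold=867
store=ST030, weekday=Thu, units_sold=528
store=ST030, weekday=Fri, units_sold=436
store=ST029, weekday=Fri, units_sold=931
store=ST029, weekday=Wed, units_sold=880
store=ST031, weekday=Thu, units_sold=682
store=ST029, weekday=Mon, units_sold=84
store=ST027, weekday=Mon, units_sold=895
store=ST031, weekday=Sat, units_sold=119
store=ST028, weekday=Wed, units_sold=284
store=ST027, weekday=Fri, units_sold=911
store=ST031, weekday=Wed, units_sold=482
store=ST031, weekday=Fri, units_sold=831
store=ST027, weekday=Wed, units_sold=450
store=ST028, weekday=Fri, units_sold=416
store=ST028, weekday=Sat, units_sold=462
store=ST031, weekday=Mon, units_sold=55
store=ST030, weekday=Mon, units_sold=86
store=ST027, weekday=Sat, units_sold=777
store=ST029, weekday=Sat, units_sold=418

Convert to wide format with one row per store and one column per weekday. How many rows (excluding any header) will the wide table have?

5

5 distinct store values → 5 rows.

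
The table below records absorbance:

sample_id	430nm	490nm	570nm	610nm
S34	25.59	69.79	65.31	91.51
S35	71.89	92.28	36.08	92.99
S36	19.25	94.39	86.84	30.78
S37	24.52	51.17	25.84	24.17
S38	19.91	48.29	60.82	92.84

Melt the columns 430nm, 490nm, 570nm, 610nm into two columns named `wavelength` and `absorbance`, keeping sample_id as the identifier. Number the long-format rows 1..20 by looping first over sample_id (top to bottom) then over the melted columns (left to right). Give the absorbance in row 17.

20 rows total (5 × 4). Row 17: index ⌊(17-1)/4⌋ = 4 into sample_id → S38; (17-1) mod 4 = 0 into the melted columns → 430nm.
So row 17 is (S38, 430nm, 19.91); absorbance = 19.91.

19.91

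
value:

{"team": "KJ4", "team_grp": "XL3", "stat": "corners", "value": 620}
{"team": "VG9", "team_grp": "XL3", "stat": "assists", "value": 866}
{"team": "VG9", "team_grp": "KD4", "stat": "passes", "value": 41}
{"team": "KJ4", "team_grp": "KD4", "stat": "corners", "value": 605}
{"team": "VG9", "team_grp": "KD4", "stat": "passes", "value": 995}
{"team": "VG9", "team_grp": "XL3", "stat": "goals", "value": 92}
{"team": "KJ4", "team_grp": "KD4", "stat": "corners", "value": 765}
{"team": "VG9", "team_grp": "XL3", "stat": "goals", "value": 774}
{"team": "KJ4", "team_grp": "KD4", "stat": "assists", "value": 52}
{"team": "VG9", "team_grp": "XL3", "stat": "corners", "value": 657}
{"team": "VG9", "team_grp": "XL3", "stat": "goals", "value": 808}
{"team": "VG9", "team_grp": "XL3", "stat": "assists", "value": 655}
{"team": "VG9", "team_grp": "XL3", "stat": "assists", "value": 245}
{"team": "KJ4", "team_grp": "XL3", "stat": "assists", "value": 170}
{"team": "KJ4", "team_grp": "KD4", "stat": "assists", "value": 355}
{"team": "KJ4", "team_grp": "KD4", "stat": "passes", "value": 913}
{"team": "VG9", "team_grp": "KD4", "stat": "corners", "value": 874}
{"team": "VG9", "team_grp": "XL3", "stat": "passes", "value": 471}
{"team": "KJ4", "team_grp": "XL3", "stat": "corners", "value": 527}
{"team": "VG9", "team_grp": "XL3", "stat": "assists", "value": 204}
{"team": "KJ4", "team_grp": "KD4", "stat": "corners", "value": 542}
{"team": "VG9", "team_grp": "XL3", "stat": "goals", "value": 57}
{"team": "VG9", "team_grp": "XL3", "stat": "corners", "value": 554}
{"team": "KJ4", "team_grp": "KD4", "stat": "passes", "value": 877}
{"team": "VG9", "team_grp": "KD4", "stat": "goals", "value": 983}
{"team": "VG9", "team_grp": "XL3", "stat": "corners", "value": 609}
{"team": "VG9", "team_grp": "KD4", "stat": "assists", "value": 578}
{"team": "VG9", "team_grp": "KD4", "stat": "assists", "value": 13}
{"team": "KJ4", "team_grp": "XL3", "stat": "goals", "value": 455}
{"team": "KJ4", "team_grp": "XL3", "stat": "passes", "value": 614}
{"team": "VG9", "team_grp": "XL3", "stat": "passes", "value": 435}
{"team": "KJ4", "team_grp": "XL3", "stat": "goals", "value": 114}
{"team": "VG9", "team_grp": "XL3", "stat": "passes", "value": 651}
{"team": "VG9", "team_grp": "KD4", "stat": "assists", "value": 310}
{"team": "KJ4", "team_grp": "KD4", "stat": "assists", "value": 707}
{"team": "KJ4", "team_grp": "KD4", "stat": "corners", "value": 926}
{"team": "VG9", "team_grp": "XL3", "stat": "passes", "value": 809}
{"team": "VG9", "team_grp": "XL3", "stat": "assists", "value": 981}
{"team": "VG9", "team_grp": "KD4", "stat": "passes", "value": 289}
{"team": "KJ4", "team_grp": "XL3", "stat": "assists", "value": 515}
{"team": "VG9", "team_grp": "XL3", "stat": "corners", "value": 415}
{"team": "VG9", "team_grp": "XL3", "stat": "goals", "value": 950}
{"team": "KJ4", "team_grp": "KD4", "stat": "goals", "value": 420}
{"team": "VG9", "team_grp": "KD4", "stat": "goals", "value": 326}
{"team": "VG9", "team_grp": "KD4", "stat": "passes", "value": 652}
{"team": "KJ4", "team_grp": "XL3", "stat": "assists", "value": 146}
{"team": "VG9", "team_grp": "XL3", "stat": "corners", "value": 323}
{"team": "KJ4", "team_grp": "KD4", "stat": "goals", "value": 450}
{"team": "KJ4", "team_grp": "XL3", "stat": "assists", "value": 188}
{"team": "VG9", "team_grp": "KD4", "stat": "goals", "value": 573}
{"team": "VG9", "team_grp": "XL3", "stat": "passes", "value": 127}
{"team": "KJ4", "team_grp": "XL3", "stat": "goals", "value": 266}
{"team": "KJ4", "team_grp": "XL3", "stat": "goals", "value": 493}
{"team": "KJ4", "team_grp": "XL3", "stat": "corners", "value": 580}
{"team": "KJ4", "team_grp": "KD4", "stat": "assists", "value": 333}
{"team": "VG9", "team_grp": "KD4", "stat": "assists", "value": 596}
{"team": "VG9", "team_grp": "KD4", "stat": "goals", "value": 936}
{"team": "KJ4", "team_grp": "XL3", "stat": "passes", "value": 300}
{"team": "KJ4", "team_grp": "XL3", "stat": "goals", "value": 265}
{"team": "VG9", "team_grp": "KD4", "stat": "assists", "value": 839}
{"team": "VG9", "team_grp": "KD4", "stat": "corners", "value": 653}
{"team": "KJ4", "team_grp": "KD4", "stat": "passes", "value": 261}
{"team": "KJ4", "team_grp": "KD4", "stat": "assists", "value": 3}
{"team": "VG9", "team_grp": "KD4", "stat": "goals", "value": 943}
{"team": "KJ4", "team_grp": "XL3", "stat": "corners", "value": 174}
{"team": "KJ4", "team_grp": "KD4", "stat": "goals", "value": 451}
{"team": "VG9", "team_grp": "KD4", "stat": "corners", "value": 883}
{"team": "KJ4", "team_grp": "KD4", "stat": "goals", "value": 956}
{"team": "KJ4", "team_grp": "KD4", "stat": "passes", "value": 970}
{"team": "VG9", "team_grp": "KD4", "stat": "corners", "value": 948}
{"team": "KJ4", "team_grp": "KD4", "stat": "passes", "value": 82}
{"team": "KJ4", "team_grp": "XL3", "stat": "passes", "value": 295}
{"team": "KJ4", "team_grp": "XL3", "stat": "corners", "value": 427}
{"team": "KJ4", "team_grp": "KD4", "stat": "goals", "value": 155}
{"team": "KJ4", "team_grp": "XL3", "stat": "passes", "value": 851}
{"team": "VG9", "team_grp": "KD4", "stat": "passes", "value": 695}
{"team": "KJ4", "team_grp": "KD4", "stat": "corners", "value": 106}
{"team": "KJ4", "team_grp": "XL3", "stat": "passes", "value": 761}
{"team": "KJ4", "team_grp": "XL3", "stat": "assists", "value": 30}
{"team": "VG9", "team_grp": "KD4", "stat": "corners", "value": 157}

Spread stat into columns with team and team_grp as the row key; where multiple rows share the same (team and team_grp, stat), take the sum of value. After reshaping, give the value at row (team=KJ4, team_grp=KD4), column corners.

2944

Rows with team=KJ4, team_grp=KD4 and stat=corners: value values are 605, 765, 542, 926, 106.
605 + 765 + 542 + 926 + 106 = 2944.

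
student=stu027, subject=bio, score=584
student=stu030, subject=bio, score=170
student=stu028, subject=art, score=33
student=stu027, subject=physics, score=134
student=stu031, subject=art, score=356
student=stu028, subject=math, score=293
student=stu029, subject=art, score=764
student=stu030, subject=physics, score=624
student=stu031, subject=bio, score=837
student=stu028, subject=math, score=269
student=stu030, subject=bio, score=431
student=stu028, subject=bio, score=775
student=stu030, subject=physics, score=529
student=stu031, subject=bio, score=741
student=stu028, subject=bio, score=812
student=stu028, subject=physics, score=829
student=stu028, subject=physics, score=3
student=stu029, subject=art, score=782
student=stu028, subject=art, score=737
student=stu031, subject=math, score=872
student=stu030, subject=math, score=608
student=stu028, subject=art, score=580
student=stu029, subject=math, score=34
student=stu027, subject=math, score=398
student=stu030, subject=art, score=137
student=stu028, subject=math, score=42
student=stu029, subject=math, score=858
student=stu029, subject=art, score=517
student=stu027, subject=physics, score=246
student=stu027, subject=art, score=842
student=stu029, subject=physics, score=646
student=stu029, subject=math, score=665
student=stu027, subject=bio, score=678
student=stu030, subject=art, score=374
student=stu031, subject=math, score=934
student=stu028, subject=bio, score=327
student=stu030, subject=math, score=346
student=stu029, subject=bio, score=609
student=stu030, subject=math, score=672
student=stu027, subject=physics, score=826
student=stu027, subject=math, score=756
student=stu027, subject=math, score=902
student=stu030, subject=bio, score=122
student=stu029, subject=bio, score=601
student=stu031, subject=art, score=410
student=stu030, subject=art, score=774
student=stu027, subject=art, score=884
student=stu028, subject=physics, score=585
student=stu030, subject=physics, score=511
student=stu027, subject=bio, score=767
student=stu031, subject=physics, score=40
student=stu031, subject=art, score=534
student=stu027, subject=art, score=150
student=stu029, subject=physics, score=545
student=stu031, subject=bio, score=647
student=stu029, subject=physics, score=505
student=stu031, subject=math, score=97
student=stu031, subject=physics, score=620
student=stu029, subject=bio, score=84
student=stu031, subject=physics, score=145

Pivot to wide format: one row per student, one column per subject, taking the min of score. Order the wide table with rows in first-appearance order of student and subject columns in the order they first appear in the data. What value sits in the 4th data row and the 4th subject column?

With rows in first-appearance order of student, row 4 is student=stu031. subject columns in first-appearance order: bio, art, physics, math; column 4 is math.
Long rows with student=stu031, subject=math: min(872, 934, 97) = 97.

97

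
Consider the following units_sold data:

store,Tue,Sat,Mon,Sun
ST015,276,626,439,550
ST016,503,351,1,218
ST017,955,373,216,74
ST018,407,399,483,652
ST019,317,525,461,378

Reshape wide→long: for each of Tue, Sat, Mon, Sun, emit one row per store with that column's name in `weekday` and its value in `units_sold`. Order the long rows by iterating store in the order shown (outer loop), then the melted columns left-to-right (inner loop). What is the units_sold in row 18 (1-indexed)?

20 rows total (5 × 4). Row 18: index ⌊(18-1)/4⌋ = 4 into store → ST019; (18-1) mod 4 = 1 into the melted columns → Sat.
So row 18 is (ST019, Sat, 525); units_sold = 525.

525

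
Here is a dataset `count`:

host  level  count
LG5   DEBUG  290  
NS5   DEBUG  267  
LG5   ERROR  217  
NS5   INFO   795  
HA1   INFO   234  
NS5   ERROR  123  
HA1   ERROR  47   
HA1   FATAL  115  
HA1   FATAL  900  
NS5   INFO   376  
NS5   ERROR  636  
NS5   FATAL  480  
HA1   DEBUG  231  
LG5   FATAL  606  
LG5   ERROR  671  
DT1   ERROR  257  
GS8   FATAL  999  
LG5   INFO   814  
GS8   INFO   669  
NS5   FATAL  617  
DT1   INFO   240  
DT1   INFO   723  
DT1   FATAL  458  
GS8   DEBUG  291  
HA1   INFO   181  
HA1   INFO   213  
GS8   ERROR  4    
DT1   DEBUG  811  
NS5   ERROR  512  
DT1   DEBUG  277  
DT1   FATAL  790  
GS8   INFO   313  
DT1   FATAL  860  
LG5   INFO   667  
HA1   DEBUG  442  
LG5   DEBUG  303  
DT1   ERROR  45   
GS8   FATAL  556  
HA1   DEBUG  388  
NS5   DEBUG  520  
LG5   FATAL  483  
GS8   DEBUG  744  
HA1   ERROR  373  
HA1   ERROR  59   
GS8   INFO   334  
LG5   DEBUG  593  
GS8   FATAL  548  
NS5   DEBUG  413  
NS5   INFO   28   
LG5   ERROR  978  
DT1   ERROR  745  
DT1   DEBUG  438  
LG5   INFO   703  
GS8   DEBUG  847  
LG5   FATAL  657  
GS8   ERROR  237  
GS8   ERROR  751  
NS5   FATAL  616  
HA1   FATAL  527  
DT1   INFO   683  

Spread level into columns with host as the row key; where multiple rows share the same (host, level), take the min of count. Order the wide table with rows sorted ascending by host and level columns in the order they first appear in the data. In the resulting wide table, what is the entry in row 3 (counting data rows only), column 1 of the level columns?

With rows sorted ascending by host, row 3 is host=HA1. level columns in first-appearance order: DEBUG, ERROR, INFO, FATAL; column 1 is DEBUG.
Long rows with host=HA1, level=DEBUG: min(231, 442, 388) = 231.

231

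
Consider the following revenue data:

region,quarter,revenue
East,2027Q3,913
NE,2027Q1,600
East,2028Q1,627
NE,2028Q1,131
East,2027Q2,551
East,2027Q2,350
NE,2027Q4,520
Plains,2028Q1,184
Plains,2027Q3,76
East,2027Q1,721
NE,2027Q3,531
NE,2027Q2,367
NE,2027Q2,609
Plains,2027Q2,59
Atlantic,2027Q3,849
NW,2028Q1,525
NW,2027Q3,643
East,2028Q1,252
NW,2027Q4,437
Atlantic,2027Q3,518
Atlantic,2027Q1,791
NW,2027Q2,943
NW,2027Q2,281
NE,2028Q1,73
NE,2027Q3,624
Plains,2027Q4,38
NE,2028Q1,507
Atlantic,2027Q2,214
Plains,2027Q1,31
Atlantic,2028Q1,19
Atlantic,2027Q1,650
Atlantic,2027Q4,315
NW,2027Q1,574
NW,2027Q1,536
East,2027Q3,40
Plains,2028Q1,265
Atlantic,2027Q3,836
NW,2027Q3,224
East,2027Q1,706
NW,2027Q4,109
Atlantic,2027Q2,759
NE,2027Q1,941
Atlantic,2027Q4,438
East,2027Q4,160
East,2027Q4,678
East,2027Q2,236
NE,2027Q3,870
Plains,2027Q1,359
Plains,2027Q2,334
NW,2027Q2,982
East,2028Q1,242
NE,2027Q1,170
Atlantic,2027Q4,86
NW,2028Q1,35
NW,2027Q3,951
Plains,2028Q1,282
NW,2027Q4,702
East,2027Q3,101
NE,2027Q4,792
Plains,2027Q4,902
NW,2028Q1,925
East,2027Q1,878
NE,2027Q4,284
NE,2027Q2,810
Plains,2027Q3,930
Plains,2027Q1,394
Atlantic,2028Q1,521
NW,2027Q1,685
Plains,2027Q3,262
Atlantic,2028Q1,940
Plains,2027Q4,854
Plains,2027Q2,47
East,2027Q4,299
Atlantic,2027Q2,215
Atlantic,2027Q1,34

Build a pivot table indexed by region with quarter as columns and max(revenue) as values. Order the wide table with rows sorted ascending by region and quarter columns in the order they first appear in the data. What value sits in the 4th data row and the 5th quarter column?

With rows sorted ascending by region, row 4 is region=NW. quarter columns in first-appearance order: 2027Q3, 2027Q1, 2028Q1, 2027Q2, 2027Q4; column 5 is 2027Q4.
Long rows with region=NW, quarter=2027Q4: max(437, 109, 702) = 702.

702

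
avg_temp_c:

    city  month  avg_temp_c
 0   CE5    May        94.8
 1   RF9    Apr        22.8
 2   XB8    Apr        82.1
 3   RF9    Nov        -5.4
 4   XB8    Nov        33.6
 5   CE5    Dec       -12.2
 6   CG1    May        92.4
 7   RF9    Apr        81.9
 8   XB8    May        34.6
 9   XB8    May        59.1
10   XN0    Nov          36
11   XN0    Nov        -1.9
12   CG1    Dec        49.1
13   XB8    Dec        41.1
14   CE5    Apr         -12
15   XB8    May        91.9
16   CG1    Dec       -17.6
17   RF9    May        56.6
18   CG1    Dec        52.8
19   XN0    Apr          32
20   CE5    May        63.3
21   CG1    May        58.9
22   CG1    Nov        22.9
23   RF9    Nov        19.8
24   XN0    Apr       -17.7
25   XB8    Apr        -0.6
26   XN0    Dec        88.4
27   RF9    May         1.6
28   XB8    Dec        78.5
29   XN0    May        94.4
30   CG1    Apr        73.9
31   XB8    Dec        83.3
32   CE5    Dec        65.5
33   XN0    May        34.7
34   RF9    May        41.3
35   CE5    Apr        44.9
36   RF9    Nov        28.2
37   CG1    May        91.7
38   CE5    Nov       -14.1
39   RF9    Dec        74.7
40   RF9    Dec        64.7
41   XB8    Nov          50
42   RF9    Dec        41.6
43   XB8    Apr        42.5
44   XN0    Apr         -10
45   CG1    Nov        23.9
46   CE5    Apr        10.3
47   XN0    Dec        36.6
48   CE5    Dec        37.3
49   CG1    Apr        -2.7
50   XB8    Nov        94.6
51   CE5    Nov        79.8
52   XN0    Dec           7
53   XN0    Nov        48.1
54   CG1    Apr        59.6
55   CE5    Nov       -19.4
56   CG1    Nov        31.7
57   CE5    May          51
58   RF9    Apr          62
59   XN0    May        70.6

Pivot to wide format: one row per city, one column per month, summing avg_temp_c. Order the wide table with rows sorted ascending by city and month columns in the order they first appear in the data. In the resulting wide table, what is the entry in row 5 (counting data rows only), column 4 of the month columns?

132

With rows sorted ascending by city, row 5 is city=XN0. month columns in first-appearance order: May, Apr, Nov, Dec; column 4 is Dec.
Long rows with city=XN0, month=Dec: 88.4 + 36.6 + 7 = 132.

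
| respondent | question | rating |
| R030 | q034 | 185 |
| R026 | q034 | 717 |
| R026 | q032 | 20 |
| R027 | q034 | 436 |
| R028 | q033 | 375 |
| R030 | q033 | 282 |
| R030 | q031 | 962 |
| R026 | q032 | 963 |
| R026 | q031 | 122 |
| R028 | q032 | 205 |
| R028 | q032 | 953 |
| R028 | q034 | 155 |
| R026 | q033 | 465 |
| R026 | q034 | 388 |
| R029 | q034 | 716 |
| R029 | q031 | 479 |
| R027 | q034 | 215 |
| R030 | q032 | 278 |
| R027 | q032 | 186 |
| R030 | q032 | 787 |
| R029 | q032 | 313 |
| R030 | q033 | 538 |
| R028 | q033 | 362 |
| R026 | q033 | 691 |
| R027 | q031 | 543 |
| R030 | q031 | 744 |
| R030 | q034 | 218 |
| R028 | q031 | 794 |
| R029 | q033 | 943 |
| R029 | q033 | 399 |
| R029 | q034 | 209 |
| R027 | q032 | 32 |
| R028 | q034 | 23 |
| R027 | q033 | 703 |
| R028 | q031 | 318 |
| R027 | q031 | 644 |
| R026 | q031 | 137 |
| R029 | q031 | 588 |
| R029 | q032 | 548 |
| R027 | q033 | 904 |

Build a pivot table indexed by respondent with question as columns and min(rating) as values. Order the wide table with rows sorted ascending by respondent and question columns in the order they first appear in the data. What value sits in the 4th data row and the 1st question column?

With rows sorted ascending by respondent, row 4 is respondent=R029. question columns in first-appearance order: q034, q032, q033, q031; column 1 is q034.
Long rows with respondent=R029, question=q034: min(716, 209) = 209.

209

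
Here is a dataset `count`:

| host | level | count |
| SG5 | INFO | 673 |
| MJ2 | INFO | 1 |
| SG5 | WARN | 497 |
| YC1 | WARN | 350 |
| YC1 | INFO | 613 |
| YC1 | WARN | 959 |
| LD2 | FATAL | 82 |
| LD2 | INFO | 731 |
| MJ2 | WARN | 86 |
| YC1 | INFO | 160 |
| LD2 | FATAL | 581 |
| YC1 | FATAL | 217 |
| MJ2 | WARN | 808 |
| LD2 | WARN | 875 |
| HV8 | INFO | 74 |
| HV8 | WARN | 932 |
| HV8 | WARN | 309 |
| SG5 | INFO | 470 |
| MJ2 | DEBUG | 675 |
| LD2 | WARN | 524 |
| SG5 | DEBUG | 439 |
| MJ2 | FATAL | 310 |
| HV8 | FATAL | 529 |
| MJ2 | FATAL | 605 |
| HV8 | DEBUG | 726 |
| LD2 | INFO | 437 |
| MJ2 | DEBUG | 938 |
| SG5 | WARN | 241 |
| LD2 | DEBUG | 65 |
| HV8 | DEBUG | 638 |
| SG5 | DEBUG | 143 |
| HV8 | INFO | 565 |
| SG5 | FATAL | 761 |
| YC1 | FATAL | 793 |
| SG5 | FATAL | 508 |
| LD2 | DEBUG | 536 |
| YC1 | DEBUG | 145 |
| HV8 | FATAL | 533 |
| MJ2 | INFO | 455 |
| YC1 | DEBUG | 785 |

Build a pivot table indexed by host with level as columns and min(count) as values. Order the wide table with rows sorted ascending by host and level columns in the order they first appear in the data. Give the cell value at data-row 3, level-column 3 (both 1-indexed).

With rows sorted ascending by host, row 3 is host=MJ2. level columns in first-appearance order: INFO, WARN, FATAL, DEBUG; column 3 is FATAL.
Long rows with host=MJ2, level=FATAL: min(310, 605) = 310.

310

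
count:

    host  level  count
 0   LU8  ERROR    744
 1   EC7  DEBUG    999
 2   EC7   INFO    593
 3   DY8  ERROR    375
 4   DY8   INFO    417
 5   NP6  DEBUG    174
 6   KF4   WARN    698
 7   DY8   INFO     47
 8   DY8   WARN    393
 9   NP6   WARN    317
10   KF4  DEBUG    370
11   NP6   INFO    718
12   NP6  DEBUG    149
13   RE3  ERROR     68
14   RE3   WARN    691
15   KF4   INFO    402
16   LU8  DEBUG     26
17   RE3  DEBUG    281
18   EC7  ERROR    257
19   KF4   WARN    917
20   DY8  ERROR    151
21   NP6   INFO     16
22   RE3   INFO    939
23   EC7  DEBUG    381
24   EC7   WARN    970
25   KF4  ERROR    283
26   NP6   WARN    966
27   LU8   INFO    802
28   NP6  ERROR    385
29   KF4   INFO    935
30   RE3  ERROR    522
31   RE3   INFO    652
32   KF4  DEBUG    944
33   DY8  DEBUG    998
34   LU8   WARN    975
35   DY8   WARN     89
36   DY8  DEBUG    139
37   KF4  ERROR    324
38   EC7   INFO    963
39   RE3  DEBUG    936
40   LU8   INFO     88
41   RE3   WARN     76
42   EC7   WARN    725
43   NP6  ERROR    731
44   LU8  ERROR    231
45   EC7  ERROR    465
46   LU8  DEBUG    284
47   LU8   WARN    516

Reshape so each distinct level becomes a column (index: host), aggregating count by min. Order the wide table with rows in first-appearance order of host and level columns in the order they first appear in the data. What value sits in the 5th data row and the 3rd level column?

402

With rows in first-appearance order of host, row 5 is host=KF4. level columns in first-appearance order: ERROR, DEBUG, INFO, WARN; column 3 is INFO.
Long rows with host=KF4, level=INFO: min(402, 935) = 402.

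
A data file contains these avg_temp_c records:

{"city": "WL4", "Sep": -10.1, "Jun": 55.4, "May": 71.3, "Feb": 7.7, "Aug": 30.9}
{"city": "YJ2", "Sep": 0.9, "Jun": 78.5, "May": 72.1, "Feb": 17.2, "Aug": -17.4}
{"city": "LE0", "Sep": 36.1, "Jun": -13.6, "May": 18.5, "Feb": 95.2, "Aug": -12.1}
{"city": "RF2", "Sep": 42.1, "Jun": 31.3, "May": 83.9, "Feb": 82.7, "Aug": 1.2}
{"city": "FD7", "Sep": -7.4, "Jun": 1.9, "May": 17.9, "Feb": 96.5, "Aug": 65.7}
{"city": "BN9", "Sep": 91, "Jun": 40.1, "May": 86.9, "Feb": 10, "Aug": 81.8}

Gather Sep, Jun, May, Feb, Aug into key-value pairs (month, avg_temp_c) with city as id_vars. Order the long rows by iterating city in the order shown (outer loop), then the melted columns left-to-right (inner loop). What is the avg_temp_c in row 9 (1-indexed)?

17.2

30 rows total (6 × 5). Row 9: index ⌊(9-1)/5⌋ = 1 into city → YJ2; (9-1) mod 5 = 3 into the melted columns → Feb.
So row 9 is (YJ2, Feb, 17.2); avg_temp_c = 17.2.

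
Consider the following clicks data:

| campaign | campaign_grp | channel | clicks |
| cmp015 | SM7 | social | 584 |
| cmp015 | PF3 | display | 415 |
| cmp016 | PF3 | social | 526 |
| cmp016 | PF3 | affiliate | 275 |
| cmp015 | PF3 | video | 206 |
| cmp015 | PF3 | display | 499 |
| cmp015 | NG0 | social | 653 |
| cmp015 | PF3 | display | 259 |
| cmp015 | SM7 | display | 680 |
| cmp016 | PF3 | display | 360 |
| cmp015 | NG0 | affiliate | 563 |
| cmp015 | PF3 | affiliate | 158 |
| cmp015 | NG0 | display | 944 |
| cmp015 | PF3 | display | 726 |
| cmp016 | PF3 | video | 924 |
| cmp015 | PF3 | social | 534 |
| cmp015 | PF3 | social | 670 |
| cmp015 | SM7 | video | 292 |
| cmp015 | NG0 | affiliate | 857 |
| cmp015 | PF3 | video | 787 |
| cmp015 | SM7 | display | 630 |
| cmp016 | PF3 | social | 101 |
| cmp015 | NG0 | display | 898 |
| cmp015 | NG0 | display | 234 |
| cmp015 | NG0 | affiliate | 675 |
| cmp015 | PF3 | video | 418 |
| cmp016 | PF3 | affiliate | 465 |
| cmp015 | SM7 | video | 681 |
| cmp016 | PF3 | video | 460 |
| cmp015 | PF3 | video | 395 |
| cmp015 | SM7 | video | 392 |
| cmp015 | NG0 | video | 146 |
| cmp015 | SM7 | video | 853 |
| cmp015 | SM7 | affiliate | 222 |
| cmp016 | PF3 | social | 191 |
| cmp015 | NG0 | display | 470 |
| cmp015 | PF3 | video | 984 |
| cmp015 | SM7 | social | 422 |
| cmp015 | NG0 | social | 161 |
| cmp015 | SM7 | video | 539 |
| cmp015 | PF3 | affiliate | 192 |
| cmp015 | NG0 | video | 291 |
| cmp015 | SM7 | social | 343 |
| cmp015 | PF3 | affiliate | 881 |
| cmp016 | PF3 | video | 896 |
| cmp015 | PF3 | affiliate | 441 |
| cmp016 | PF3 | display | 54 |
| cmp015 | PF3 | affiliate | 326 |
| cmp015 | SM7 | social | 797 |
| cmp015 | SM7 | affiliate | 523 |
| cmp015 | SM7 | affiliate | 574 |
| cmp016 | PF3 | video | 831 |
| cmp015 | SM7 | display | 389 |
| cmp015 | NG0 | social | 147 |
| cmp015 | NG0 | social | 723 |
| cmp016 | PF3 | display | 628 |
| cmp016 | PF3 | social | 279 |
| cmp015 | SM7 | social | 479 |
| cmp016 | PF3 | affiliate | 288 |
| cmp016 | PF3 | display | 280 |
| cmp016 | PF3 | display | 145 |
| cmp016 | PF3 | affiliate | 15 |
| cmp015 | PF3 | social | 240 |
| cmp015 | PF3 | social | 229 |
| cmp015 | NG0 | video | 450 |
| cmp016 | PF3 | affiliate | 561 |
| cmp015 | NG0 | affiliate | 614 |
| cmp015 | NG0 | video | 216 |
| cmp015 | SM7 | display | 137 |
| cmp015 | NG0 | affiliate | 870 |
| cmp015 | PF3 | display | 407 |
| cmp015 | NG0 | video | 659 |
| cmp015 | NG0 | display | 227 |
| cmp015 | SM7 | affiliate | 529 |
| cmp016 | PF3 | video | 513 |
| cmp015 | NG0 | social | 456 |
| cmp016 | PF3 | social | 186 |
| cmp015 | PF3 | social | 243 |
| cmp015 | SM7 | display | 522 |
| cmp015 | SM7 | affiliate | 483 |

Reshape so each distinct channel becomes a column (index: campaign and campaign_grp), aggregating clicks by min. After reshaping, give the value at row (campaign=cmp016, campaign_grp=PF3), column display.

Rows with campaign=cmp016, campaign_grp=PF3 and channel=display: clicks values are 360, 54, 628, 280, 145.
min(360, 54, 628, 280, 145) = 54.

54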